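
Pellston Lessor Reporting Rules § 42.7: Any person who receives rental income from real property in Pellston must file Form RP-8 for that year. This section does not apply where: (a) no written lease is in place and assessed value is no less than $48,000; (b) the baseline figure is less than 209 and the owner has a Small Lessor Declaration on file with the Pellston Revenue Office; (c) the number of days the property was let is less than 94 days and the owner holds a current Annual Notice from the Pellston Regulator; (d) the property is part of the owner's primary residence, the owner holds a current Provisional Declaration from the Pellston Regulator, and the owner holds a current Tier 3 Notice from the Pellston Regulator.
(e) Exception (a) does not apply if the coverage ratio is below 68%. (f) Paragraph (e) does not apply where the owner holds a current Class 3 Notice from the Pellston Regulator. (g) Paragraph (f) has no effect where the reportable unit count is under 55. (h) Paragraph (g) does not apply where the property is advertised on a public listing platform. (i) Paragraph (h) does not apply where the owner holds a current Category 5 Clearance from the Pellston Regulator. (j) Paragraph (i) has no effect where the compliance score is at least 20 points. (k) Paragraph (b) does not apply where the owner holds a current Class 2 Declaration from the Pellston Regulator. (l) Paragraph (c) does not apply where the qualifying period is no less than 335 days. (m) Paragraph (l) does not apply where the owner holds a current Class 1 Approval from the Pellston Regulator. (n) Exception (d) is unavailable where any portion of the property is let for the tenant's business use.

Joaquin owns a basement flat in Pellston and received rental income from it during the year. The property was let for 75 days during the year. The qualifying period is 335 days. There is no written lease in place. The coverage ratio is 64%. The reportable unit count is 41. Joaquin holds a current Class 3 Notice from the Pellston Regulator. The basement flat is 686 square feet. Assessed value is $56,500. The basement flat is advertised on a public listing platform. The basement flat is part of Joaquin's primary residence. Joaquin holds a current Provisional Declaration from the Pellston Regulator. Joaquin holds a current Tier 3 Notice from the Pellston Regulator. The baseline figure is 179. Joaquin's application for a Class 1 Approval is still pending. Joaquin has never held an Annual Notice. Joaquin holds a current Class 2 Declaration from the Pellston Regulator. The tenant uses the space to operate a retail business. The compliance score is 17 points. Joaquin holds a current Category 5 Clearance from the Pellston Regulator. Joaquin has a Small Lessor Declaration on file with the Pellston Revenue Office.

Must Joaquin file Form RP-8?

Exception (a)'s conditions are all satisfied: there is no written lease; assessed value is $56,500, meeting the $48,000 threshold. But applying paragraphs (e)–(j): (e) applies — the coverage ratio is 64%, below the 68% limit. (f) would limit (e) — a current Class 3 Notice is held — but (g) sets (f) aside: (g) operates against (f): the reportable unit count is 41, under the 55 limit. (h) operates (the property is publicly advertised), but is overridden by (i): (i) operates against (h): a current Category 5 Clearance is held. (j), which would lift (i), is inapplicable — the compliance score is 17 points, short of 20 points. Exception (a) does not apply.
All of (b)'s requirements are met (the baseline figure is 179, less than the 209 limit; a Small Lessor Declaration is on file). However, paragraph (k) must be considered: (k) is engaged — a current Class 2 Declaration is held. So (b) is unavailable.
Exception (c) fails — there is no Annual Notice in force.
Exception (d) is satisfied on its face — the basement flat is part of the primary residence; a current Provisional Declaration is held; a current Tier 3 Notice is held. But applying paragraph (n): (n) operates — the space is let for business use. So (d) is unavailable.
No exception applies. The general rule governs.

Yes — Joaquin must file Form RP-8.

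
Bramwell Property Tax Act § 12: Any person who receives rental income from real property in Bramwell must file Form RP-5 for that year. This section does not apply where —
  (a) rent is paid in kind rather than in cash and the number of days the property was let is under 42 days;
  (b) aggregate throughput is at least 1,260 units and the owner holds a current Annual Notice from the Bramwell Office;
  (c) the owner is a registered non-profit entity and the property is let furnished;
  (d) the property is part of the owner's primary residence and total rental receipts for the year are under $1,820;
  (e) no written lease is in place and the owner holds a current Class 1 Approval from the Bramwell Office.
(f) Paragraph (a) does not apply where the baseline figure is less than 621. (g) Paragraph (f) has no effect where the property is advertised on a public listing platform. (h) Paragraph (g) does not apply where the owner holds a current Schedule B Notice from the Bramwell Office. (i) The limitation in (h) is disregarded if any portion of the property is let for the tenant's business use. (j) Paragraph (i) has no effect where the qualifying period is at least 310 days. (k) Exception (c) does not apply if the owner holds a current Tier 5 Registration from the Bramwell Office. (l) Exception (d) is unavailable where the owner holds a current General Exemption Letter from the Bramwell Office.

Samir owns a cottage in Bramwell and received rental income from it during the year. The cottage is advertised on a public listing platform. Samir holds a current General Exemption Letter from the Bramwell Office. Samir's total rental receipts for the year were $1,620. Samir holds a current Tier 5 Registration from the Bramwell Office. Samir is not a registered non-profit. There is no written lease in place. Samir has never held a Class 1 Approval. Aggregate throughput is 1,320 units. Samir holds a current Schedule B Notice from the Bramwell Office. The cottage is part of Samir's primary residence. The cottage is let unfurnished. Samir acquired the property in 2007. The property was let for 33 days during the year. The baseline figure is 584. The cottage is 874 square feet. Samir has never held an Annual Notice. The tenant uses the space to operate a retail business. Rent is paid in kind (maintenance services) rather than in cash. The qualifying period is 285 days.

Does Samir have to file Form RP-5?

No — exception (a) applies; Samir is not required to file Form RP-5.

Exception (a): rent is paid in kind; the number of days the property was let is 33 days, under the 42 days limit — every condition holds. Considering the limiting provisions: (f) would limit (a) — the baseline figure is 584, less than the 621 limit — but (g) sets (f) aside: (g) operates — the property is publicly advertised. (h) is engaged (a current Schedule B Notice is held), but is displaced by (i): (i) operates against (h): the space is let for business use. (j), which would lift (i), is not triggered — the qualifying period is 285 days, short of 310 days. So (a) applies.
Exception (b) fails — the Annual Notice is not current.
Exception (c) fails — Samir is not a registered non-profit.
All of (d)'s requirements are met (the cottage is part of the primary residence; total rental receipts for the year are $1,620, under the $1,820 limit). But applying paragraph (l): (l) operates — a current General Exemption Letter is held. Exception (d) does not apply.
Exception (e) fails — no current Class 1 Approval is held.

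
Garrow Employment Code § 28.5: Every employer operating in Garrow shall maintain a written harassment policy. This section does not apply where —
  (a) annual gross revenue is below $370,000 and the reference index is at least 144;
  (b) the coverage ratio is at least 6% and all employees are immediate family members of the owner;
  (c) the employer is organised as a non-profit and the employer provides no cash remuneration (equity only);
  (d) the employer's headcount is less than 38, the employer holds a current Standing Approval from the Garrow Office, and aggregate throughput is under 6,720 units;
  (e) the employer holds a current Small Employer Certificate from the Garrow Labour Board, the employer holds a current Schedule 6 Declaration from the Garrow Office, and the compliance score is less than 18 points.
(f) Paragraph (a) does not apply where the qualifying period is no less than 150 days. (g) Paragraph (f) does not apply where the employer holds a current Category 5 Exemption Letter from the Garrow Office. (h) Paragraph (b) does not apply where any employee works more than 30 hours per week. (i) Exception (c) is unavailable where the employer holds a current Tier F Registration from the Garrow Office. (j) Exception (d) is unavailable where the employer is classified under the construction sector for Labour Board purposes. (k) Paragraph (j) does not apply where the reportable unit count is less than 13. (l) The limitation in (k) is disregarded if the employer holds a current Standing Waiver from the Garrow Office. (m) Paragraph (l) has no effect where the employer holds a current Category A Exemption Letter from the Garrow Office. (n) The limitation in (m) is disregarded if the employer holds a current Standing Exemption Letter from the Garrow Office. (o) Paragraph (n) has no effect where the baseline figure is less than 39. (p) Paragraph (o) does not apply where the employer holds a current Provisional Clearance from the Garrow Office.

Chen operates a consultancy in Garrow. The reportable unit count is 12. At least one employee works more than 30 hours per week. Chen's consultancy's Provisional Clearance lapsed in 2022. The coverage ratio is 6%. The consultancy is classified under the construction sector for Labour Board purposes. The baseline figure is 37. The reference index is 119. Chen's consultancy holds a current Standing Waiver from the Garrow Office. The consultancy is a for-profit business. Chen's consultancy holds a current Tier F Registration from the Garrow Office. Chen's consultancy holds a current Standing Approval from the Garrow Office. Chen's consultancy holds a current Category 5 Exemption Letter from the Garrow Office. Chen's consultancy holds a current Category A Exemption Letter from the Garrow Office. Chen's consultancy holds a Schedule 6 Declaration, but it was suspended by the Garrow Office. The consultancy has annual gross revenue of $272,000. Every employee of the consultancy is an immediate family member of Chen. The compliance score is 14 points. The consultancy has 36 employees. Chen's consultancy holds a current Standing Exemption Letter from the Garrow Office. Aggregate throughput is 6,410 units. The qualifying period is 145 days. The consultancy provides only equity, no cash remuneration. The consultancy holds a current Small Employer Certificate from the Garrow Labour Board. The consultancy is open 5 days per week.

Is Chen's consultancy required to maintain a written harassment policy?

Exception (a) requires that the reference index is at least 144; but the reference index is 119, short of 144, so (a) is unavailable.
Exception (b): the coverage ratio is 6%, meeting the 6% threshold; every employee is an immediate family member — every condition holds. But applying paragraph (h): (h) operates against (b): at least one employee exceeds 30 hours/week. So (b) is unavailable.
Exception (c) does not apply: the employer is for-profit.
Exception (d) is satisfied on its face — the employer's headcount is 36, less than the 38 limit; a current Standing Approval is held; aggregate throughput is 6,410 units, under the 6,720 units limit. Considering the limiting provisions: (j) is triggered (the consultancy is classified under the construction sector), but is itself disapplied by (k): (k) operates — the reportable unit count is 12, less than the 13 limit. (l) would limit (k) — a current Standing Waiver is held — but (m) sets (l) aside: (m) applies — a current Category A Exemption Letter is held. (n) would limit (m) — a current Standing Exemption Letter is held — but (o) sets (n) aside: (o) is engaged — the baseline figure is 37, less than the 39 limit. (p), which would lift (o), is not engaged — there is no Provisional Clearance in force. So (d) applies.
Exception (e) does not apply: there is no Schedule 6 Declaration in force.

No — exception (d) applies; Chen's consultancy is not required to maintain a written harassment policy.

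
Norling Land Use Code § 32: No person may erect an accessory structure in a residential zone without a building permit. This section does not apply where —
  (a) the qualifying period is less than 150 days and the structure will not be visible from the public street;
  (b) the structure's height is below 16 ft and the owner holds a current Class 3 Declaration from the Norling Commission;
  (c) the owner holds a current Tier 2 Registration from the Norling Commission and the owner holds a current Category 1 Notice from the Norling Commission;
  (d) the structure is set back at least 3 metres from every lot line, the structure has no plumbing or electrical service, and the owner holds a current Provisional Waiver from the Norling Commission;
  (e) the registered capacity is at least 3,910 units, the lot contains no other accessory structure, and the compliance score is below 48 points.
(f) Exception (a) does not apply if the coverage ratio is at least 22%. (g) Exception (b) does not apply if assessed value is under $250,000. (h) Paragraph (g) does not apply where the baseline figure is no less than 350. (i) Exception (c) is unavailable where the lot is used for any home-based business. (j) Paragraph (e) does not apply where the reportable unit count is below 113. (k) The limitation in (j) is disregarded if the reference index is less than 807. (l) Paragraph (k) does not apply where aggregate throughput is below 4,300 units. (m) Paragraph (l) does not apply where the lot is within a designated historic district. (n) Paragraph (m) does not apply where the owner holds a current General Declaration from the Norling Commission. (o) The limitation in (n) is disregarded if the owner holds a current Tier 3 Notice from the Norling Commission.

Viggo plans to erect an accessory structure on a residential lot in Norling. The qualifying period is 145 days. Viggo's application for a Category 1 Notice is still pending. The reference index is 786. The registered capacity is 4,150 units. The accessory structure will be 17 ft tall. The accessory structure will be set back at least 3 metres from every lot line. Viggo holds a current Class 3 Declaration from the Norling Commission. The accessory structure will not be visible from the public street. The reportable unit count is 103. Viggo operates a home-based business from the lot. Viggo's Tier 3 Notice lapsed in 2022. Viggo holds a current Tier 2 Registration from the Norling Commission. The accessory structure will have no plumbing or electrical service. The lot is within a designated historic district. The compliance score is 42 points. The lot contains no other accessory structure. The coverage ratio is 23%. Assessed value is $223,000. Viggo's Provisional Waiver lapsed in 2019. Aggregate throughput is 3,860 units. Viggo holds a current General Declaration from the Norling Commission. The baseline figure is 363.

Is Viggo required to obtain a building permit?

Exception (a): the qualifying period is 145 days, less than the 150 days limit; the structure will not be visible from the street — every condition holds. Turning to paragraph (f): (f) operates against (a): the coverage ratio is 23%, meeting the 22% threshold. Exception (a) does not apply.
Exception (b) fails — the structure's height is 17 ft, not below 16 ft.
Exception (c) does not apply: there is no Category 1 Notice in force.
Exception (d) fails — no current Provisional Waiver is held.
Exception (e)'s conditions are all satisfied: the registered capacity is 4,150 units, meeting the 3,910 units threshold; the lot has no other accessory structure; the compliance score is 42 points, below the 48 points limit. However, paragraphs (j)–(o) must be considered: (j) operates against (e): the reportable unit count is 103, below the 113 limit. (k) would limit (j) — the reference index is 786, less than the 807 limit — but (l) sets (k) aside: (l) operates against (k): aggregate throughput is 3,860 units, below the 4,300 units limit. (m) would limit (l) — the lot is in a historic district — but (n) sets (m) aside: (n) operates against (m): a current General Declaration is held. (o), which would lift (n), is not triggered — there is no Tier 3 Notice in force. So (e) is unavailable.
No exception is made out. Viggo falls within the general rule.

Yes — Viggo must obtain a building permit.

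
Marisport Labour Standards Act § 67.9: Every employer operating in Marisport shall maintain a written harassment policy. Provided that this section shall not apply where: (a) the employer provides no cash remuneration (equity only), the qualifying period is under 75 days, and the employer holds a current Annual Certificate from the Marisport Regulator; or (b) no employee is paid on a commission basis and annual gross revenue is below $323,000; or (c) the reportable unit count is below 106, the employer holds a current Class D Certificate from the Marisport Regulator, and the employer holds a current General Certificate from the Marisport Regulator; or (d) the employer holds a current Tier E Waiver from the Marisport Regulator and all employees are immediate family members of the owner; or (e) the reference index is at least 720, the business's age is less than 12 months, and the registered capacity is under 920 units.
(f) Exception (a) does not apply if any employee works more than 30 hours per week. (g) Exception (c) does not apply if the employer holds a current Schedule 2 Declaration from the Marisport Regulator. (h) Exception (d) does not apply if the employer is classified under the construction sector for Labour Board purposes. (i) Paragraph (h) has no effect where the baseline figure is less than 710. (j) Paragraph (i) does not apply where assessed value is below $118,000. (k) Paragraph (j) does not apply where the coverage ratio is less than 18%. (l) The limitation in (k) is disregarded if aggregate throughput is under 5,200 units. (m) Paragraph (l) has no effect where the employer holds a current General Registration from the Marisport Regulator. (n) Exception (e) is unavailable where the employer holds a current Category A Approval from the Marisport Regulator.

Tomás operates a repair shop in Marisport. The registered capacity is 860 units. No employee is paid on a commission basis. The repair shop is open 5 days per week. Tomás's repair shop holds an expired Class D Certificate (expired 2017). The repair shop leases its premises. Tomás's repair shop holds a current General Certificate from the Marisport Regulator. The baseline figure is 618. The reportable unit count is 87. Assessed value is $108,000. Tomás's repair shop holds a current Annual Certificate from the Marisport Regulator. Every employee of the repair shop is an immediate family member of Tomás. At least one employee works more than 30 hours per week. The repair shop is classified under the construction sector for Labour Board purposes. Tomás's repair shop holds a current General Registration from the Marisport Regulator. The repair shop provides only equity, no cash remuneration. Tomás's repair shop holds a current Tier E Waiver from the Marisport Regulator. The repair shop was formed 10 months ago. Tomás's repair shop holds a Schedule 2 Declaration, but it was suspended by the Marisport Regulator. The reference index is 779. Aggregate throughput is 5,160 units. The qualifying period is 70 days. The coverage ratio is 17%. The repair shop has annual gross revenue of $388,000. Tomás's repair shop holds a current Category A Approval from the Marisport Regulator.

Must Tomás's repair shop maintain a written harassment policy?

All of (a)'s requirements are met (remuneration is equity-only; the qualifying period is 70 days, under the 75 days limit; a current Annual Certificate is held). However, paragraph (f) must be considered: (f) operates — at least one employee exceeds 30 hours/week. (a) is therefore removed.
Exception (b) does not apply: annual gross revenue is $388,000, not below $323,000.
Exception (c) fails — the Class D Certificate is not current.
Exception (d) is satisfied on its face — a current Tier E Waiver is held; every employee is an immediate family member. Considering the limiting provisions: (h) applies (the repair shop is classified under the construction sector), but is itself disapplied by (i): (i) is triggered — the baseline figure is 618, less than the 710 limit. (j) is engaged (assessed value is $108,000, below the $118,000 limit), but is set aside by (k): (k) operates against (j): the coverage ratio is 17%, less than the 18% limit. (l) would limit (k) — aggregate throughput is 5,160 units, under the 5,200 units limit — but (m) sets (l) aside: (m) operates against (l): a current General Registration is held. (d) remains available.
Exception (e): the reference index is 779, meeting the 720 threshold; the business's age is 10 months, less than the 12 months limit; the registered capacity is 860 units, under the 920 units limit — every condition holds. However, paragraph (n) must be considered: (n) operates against (e): a current Category A Approval is held. Exception (e) does not apply.

No — exception (d) applies; Tomás's repair shop is not required to maintain a written harassment policy.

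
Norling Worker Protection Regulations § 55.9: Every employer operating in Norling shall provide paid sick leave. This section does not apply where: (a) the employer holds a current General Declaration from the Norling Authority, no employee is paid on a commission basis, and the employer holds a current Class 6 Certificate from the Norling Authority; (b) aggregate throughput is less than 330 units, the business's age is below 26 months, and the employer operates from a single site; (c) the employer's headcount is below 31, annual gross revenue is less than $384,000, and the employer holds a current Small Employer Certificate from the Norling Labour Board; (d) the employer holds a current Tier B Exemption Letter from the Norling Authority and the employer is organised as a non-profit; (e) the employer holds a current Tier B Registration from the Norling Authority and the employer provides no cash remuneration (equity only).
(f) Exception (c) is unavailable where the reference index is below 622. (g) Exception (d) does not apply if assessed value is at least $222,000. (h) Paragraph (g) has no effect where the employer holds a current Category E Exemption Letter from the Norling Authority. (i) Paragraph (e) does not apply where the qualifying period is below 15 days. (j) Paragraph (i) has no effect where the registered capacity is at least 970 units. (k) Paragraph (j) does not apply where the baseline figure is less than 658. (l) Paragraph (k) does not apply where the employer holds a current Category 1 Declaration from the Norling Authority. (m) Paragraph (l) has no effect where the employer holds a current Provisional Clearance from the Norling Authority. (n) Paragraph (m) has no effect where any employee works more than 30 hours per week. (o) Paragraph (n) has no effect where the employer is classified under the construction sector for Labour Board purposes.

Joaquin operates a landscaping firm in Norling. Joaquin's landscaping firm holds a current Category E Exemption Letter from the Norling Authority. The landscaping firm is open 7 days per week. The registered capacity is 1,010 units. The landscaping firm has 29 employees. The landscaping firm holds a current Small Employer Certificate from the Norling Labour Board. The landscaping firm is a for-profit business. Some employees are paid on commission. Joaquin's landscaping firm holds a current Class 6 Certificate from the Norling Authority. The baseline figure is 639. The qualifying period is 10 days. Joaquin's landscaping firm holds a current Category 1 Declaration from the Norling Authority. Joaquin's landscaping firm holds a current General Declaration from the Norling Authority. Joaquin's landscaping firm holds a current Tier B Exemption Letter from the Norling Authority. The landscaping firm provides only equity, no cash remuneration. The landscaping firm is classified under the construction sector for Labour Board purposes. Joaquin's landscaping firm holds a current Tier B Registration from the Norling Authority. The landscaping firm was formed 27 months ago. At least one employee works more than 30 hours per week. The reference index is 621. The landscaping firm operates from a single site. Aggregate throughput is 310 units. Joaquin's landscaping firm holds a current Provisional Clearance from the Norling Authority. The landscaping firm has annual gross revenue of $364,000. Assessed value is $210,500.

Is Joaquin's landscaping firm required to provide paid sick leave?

Yes — Joaquin's landscaping firm must provide paid sick leave.

Exception (a) does not apply: some employees are paid on commission.
Exception (b) does not apply: the business's age is 27 months, not below 26 months.
Exception (c): the employer's headcount is 29, below the 31 limit; annual gross revenue is $364,000, less than the $384,000 limit; a current Small Employer Certificate is held — every condition holds. However, paragraph (f) must be considered: (f) is triggered — the reference index is 621, below the 622 limit. So (c) is unavailable.
Exception (d) does not apply: the employer is for-profit.
Exception (e)'s conditions are all satisfied: a current Tier B Registration is held; remuneration is equity-only. But: (i) operates — the qualifying period is 10 days, below the 15 days limit. (j) would limit (i) — the registered capacity is 1,010 units, meeting the 970 units threshold — but (k) sets (j) aside: (k) operates against (j): the baseline figure is 639, less than the 658 limit. (l) would limit (k) — a current Category 1 Declaration is held — but (m) sets (l) aside: (m) operates — a current Provisional Clearance is held. (n) operates (at least one employee exceeds 30 hours/week), but yields to (o): (o) operates against (n): the landscaping firm is classified under the construction sector. Exception (e) does not apply.
None of the exceptions is available; § 55.9 applies in full.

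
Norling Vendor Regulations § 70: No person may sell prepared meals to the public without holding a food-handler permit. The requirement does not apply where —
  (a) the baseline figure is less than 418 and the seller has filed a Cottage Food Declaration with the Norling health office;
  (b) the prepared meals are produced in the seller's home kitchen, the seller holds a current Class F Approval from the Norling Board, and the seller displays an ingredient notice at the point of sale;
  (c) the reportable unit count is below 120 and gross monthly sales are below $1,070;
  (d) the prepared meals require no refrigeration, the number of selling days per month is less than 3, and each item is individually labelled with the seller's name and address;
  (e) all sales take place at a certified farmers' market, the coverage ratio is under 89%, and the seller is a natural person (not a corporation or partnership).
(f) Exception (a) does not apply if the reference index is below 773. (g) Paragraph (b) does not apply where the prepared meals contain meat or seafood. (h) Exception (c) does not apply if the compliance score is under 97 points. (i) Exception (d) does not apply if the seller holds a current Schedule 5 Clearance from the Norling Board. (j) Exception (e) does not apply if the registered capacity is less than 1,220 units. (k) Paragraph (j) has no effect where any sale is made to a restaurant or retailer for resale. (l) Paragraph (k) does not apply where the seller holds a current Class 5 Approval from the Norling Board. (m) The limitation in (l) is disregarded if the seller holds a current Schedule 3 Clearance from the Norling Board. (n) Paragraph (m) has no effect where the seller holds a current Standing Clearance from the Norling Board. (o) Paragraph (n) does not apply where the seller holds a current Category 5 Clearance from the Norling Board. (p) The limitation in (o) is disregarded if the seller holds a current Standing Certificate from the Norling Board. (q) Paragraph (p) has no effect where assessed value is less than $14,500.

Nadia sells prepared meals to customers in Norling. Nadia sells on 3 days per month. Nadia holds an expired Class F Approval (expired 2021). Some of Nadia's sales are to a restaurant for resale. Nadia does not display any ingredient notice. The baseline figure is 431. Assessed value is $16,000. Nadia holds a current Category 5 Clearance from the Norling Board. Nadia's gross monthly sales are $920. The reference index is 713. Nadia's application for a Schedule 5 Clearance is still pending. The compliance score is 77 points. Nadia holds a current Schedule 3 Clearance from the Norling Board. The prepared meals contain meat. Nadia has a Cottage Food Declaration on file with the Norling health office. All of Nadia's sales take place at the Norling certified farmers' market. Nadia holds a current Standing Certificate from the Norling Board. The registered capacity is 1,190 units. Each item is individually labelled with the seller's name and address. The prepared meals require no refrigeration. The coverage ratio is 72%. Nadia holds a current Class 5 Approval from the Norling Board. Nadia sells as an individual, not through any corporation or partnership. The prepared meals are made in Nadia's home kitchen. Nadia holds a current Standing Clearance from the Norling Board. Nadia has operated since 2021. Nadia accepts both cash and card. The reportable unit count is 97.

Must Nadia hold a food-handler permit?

Exception (a) requires that the baseline figure is less than 418; but the baseline figure is 431, not less than 418, so (a) is unavailable.
Exception (b) fails — no current Class F Approval is held.
Exception (c) is satisfied on its face — the reportable unit count is 97, below the 120 limit; gross monthly sales are $920, below the $1,070 limit. But applying paragraph (h): (h) operates against (c): the compliance score is 77 points, under the 97 points limit. Exception (c) does not apply.
Exception (d) requires that the number of selling days per month is less than 3; but the number of selling days per month is 3, not less than 3, so (d) is unavailable.
Exception (e)'s conditions are all satisfied: all sales are at a certified farmers' market; the coverage ratio is 72%, under the 89% limit; the seller is a natural person. But: (j) operates against (e): the registered capacity is 1,190 units, less than the 1,220 units limit. (k) is triggered (some sales are to a restaurant for resale), but is itself disapplied by (l): (l) operates against (k): a current Class 5 Approval is held. (m) would limit (l) — a current Schedule 3 Clearance is held — but (n) sets (m) aside: (n) applies — a current Standing Clearance is held. (o) would limit (n) — a current Category 5 Clearance is held — but (p) sets (o) aside: (p) is engaged — a current Standing Certificate is held. (q) is not engaged (assessed value is $16,000, not less than $14,500), so (p) stands. So (e) is unavailable.
None of the exceptions is available; § 70 applies in full.

Yes — Nadia must hold a food-handler permit.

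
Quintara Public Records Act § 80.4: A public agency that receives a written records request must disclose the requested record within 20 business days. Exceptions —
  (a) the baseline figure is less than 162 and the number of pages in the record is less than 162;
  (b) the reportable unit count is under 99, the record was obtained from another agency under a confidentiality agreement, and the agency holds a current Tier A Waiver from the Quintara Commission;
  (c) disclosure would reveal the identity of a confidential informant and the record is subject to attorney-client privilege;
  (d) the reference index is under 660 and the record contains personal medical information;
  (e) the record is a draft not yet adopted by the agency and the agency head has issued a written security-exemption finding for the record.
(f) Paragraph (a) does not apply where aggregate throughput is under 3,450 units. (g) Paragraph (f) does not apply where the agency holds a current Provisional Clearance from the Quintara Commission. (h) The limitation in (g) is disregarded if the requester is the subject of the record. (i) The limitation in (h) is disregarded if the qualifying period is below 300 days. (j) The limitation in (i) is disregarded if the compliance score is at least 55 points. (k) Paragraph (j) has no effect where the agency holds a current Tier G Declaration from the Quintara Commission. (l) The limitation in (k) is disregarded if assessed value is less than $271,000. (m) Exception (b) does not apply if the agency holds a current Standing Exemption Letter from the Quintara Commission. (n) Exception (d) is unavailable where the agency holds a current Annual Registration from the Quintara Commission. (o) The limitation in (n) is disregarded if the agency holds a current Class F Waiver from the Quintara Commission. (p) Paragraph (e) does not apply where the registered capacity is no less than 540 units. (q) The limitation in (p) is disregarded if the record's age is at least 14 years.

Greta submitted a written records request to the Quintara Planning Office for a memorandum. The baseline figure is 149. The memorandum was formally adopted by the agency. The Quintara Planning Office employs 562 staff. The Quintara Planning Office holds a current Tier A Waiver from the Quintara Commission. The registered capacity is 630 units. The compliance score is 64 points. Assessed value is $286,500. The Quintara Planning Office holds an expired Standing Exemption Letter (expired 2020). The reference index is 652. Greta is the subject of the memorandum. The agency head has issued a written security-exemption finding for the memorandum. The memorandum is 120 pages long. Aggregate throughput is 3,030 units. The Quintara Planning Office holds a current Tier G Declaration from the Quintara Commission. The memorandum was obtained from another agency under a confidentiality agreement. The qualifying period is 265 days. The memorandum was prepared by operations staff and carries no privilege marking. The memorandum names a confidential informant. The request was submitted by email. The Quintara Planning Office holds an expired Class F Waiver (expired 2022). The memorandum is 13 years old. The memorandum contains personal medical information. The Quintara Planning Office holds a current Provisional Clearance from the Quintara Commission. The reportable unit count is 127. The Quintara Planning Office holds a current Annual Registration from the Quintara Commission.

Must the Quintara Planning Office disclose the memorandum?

Exception (a) is satisfied on its face — the baseline figure is 149, less than the 162 limit; the number of pages in the record is 120, less than the 162 limit. Applying paragraphs (f)–(l): (f) operates (aggregate throughput is 3,030 units, under the 3,450 units limit), but is itself disapplied by (g): (g) operates — a current Provisional Clearance is held. (h) would limit (g) — Greta is the subject of the memorandum — but (i) sets (h) aside: (i) is triggered — the qualifying period is 265 days, below the 300 days limit. (j) is triggered (the compliance score is 64 points, meeting the 55 points threshold), but is itself disapplied by (k): (k) operates against (j): a current Tier G Declaration is held. (l) does not operate here (assessed value is $286,500, not less than $271,000), so (k) stands. So (a) applies.
Exception (b) does not apply: the reportable unit count is 127, not under 99.
Exception (c) requires that the record is subject to attorney-client privilege; but the memorandum carries no privilege marking, so (c) is unavailable.
All of (d)'s requirements are met (the reference index is 652, under the 660 limit; the memorandum contains personal medical information). However, paragraphs (n)–(o) must be considered: (n) is engaged — a current Annual Registration is held. (o), which would lift (n), does not operate here — the Class F Waiver is not current. (d) is therefore removed.
Exception (e) fails — the memorandum has been formally adopted.

No — exception (a) applies; the Quintara Planning Office is not required to disclose the memorandum.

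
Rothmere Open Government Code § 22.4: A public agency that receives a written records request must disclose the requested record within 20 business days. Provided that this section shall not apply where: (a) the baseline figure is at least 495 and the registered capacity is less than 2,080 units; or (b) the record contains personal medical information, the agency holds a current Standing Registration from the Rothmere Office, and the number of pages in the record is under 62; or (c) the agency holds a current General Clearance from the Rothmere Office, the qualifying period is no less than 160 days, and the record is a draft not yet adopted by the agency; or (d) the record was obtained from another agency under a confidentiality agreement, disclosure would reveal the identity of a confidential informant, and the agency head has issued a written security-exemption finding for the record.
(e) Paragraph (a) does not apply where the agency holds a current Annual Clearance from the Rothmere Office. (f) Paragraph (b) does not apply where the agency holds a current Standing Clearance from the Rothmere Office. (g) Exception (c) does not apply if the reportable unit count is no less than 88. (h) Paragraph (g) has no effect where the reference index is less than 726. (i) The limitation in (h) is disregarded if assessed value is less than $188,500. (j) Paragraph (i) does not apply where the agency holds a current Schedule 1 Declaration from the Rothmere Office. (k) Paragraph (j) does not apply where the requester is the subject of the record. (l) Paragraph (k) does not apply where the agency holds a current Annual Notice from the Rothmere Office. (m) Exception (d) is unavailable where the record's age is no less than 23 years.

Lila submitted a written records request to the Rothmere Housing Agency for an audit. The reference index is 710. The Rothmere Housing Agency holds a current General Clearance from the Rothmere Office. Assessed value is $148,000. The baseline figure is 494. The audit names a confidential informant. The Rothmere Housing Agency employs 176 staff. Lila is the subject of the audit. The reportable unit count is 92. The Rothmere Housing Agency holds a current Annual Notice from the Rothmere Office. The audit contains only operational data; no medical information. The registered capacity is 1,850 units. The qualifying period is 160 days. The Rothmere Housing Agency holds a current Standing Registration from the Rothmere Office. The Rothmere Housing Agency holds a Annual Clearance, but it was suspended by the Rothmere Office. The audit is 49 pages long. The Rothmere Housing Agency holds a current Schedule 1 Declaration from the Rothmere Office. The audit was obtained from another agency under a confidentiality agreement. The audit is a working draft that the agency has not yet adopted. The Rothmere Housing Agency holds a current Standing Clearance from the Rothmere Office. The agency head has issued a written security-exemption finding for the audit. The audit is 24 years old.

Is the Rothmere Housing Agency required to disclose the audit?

Exception (a) requires that the baseline figure is at least 495; but the baseline figure is 494, short of 495, so (a) is unavailable.
Exception (b) does not apply: the audit contains only operational data.
Exception (c)'s conditions are all satisfied: a current General Clearance is held; the qualifying period is 160 days, meeting the 160 days threshold; the audit is an unadopted draft. Under paragraphs (g)–(l): (g) would limit (c) — the reportable unit count is 92, meeting the 88 threshold — but (h) sets (g) aside: (h) operates against (g): the reference index is 710, less than the 726 limit. (i) would limit (h) — assessed value is $148,000, less than the $188,500 limit — but (j) sets (i) aside: (j) applies — a current Schedule 1 Declaration is held. (k) is engaged (Lila is the subject of the audit), but is displaced by (l): (l) operates against (k): a current Annual Notice is held. (c) remains available.
All of (d)'s requirements are met (the audit was obtained under a confidentiality agreement; the audit names a confidential informant; a written security-exemption finding has been issued). But: (m) operates against (d): the record's age is 24 years, meeting the 23 years threshold. Exception (d) does not apply.

No — exception (c) applies; the Rothmere Housing Agency is not required to disclose the audit.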